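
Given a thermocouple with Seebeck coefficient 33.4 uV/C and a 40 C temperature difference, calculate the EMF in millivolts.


The thermocouple output V = sensitivity * dT.
V = 33.4 uV/C * 40 C
V = 1336.0 uV
V = 1.336 mV

1.336 mV


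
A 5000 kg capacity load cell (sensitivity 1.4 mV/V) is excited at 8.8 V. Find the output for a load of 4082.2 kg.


Vout = rated_output * Vex * (load / capacity).
Vout = 1.4 * 8.8 * (4082.2 / 5000)
Vout = 1.4 * 8.8 * 0.81644
Vout = 10.059 mV

10.059 mV


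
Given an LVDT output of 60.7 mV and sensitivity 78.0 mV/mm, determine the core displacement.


Displacement = Vout / sensitivity.
d = 60.7 / 78.0
d = 0.778 mm

0.778 mm


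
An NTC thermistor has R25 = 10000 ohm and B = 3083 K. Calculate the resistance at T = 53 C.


NTC thermistor equation: Rt = R25 * exp(B * (1/T - 1/T25)).
T in Kelvin: 326.15 K, T25 = 298.15 K
1/T - 1/T25 = 1/326.15 - 1/298.15 = -0.00028794
B * (1/T - 1/T25) = 3083 * -0.00028794 = -0.8877
Rt = 10000 * exp(-0.8877) = 4115.9 ohm

4115.9 ohm


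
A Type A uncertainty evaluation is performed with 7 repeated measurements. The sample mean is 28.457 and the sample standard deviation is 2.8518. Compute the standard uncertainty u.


The standard uncertainty for Type A evaluation is u = s / sqrt(n).
u = 2.8518 / sqrt(7)
u = 2.8518 / 2.6458
u = 1.0779

1.0779


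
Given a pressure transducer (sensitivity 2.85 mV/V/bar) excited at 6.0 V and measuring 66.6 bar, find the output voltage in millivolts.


Output = sensitivity * Vex * P.
Vout = 2.85 * 6.0 * 66.6
Vout = 17.1 * 66.6
Vout = 1138.86 mV

1138.86 mV


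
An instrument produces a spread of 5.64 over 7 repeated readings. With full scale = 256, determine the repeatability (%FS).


Repeatability = (spread / full scale) * 100%.
R = (5.64 / 256) * 100
R = 2.203 %FS

2.203 %FS


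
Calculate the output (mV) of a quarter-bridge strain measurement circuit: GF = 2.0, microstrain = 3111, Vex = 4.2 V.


Quarter bridge output: Vout = (GF * epsilon * Vex) / 4.
Vout = (2.0 * 3111e-6 * 4.2) / 4
Vout = 0.0261324 / 4 V
Vout = 0.0065331 V = 6.5331 mV

6.5331 mV


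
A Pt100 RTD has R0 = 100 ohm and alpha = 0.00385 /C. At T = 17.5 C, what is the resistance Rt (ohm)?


The RTD equation: Rt = R0 * (1 + alpha * T).
Rt = 100 * (1 + 0.00385 * 17.5)
Rt = 100 * (1 + 0.067375)
Rt = 100 * 1.067375
Rt = 106.737 ohm

106.737 ohm


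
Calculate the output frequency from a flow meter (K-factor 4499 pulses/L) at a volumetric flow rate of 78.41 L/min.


Frequency = K * Q / 60 (converting L/min to L/s).
f = 4499 * 78.41 / 60
f = 352766.59 / 60
f = 5879.44 Hz

5879.44 Hz


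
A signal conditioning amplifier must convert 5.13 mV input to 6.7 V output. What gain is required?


Gain = Vout / Vin (converting to same units).
G = 6.7 V / 5.13 mV
G = 6700.0 mV / 5.13 mV
G = 1306.04

1306.04


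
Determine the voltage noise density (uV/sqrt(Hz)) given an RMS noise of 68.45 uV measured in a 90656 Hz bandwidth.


Noise spectral density = Vrms / sqrt(BW).
NSD = 68.45 / sqrt(90656)
NSD = 68.45 / 301.0913
NSD = 0.2273 uV/sqrt(Hz)

0.2273 uV/sqrt(Hz)


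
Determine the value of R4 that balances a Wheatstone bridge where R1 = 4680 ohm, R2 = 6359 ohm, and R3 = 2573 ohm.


At balance: R1*R4 = R2*R3, so R4 = R2*R3/R1.
R4 = 6359 * 2573 / 4680
R4 = 16361707 / 4680
R4 = 3496.09 ohm

3496.09 ohm


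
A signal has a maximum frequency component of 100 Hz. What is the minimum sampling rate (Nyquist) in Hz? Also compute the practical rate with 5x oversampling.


By Nyquist theorem, fs_min = 2 * fmax.
fs_min = 2 * 100 = 200 Hz
Practical rate = 5 * fs_min = 5 * 200 = 1000 Hz

fs_min = 200 Hz, fs_practical = 1000 Hz


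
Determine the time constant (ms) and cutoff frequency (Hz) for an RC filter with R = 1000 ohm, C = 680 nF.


Time constant: tau = R * C.
tau = 1000 * 6.80e-07 = 0.00068 s
tau = 0.68 ms
Cutoff frequency: fc = 1 / (2*pi*R*C).
fc = 1 / (2*pi*0.00068) = 234.05 Hz

tau = 0.68 ms, fc = 234.05 Hz


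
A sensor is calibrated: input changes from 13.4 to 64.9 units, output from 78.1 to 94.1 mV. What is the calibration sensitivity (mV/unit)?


Sensitivity = (y2 - y1) / (x2 - x1).
S = (94.1 - 78.1) / (64.9 - 13.4)
S = 16.0 / 51.5
S = 0.3107 mV/unit

0.3107 mV/unit


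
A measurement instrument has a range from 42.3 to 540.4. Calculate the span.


Span = upper range - lower range.
Span = 540.4 - (42.3)
Span = 498.1

498.1


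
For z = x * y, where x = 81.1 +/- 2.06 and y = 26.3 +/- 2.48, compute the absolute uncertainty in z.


For a product z = x*y, the relative uncertainty is:
uz/z = sqrt((ux/x)^2 + (uy/y)^2)
Relative uncertainties: ux/x = 2.06/81.1 = 0.025401
uy/y = 2.48/26.3 = 0.094297
z = 81.1 * 26.3 = 2132.9
uz = 2132.9 * sqrt(0.025401^2 + 0.094297^2) = 208.297

208.297


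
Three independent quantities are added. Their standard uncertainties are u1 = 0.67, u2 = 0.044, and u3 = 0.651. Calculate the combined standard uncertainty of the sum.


For a sum of independent quantities, uc = sqrt(u1^2 + u2^2 + u3^2).
uc = sqrt(0.67^2 + 0.044^2 + 0.651^2)
uc = sqrt(0.4489 + 0.001936 + 0.423801)
uc = 0.9352

0.9352


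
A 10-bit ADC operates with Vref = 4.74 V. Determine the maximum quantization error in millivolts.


The maximum quantization error is +/- LSB/2.
LSB = Vref / 2^n = 4.74 / 1024 = 0.00462891 V
Max error = LSB / 2 = 0.00462891 / 2 = 0.00231445 V
Max error = 2.3145 mV

2.3145 mV


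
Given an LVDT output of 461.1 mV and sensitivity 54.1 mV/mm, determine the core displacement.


Displacement = Vout / sensitivity.
d = 461.1 / 54.1
d = 8.523 mm

8.523 mm


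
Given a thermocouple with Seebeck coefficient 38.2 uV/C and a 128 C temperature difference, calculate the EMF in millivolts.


The thermocouple output V = sensitivity * dT.
V = 38.2 uV/C * 128 C
V = 4889.6 uV
V = 4.89 mV

4.89 mV


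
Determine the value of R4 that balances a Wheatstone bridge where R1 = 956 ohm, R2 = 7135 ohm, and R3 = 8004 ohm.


At balance: R1*R4 = R2*R3, so R4 = R2*R3/R1.
R4 = 7135 * 8004 / 956
R4 = 57108540 / 956
R4 = 59736.97 ohm

59736.97 ohm


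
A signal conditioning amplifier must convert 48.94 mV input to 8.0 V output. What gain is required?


Gain = Vout / Vin (converting to same units).
G = 8.0 V / 48.94 mV
G = 8000.0 mV / 48.94 mV
G = 163.47

163.47


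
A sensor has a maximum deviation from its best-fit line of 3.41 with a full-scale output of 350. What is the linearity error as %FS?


Linearity error = (max deviation / full scale) * 100%.
Linearity = (3.41 / 350) * 100
Linearity = 0.974 %FS

0.974 %FS


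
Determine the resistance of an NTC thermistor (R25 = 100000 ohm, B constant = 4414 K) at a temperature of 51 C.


NTC thermistor equation: Rt = R25 * exp(B * (1/T - 1/T25)).
T in Kelvin: 324.15 K, T25 = 298.15 K
1/T - 1/T25 = 1/324.15 - 1/298.15 = -0.00026902
B * (1/T - 1/T25) = 4414 * -0.00026902 = -1.1875
Rt = 100000 * exp(-1.1875) = 30499.0 ohm

30499.0 ohm


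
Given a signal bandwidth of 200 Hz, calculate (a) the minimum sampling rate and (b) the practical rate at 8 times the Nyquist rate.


By Nyquist theorem, fs_min = 2 * fmax.
fs_min = 2 * 200 = 400 Hz
Practical rate = 8 * fs_min = 8 * 400 = 3200 Hz

fs_min = 400 Hz, fs_practical = 3200 Hz


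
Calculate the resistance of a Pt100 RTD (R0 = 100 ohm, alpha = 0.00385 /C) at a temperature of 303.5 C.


The RTD equation: Rt = R0 * (1 + alpha * T).
Rt = 100 * (1 + 0.00385 * 303.5)
Rt = 100 * (1 + 1.168475)
Rt = 100 * 2.168475
Rt = 216.847 ohm

216.847 ohm


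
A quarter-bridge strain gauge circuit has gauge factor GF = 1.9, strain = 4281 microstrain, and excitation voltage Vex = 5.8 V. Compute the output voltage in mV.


Quarter bridge output: Vout = (GF * epsilon * Vex) / 4.
Vout = (1.9 * 4281e-6 * 5.8) / 4
Vout = 0.04717662 / 4 V
Vout = 0.01179415 V = 11.7942 mV

11.7942 mV


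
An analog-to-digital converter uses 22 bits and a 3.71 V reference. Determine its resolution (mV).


The resolution (LSB) of an ADC is Vref / 2^n.
LSB = 3.71 / 2^22
LSB = 3.71 / 4194304
LSB = 8.8e-07 V = 0.00088453 mV

0.00088453 mV


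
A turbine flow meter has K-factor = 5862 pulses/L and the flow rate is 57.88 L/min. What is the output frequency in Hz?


Frequency = K * Q / 60 (converting L/min to L/s).
f = 5862 * 57.88 / 60
f = 339292.56 / 60
f = 5654.88 Hz

5654.88 Hz


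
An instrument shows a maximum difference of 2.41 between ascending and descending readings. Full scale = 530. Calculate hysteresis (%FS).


Hysteresis = (max difference / full scale) * 100%.
H = (2.41 / 530) * 100
H = 0.455 %FS

0.455 %FS


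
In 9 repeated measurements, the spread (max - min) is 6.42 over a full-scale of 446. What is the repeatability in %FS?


Repeatability = (spread / full scale) * 100%.
R = (6.42 / 446) * 100
R = 1.439 %FS

1.439 %FS


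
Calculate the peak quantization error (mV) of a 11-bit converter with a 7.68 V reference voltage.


The maximum quantization error is +/- LSB/2.
LSB = Vref / 2^n = 7.68 / 2048 = 0.00375 V
Max error = LSB / 2 = 0.00375 / 2 = 0.001875 V
Max error = 1.875 mV

1.875 mV


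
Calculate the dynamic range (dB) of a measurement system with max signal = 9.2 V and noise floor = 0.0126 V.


Dynamic range = 20 * log10(Vmax / Vnoise).
DR = 20 * log10(9.2 / 0.0126)
DR = 20 * log10(730.16)
DR = 57.27 dB

57.27 dB


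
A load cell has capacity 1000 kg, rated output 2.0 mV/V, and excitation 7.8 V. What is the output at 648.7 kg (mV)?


Vout = rated_output * Vex * (load / capacity).
Vout = 2.0 * 7.8 * (648.7 / 1000)
Vout = 2.0 * 7.8 * 0.6487
Vout = 10.12 mV

10.12 mV


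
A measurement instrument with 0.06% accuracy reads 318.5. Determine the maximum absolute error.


Absolute error = (accuracy% / 100) * reading.
Error = (0.06 / 100) * 318.5
Error = 0.0006 * 318.5
Error = 0.1911

0.1911


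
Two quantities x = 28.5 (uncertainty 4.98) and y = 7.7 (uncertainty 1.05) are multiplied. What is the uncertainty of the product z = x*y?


For a product z = x*y, the relative uncertainty is:
uz/z = sqrt((ux/x)^2 + (uy/y)^2)
Relative uncertainties: ux/x = 4.98/28.5 = 0.174737
uy/y = 1.05/7.7 = 0.136364
z = 28.5 * 7.7 = 219.5
uz = 219.5 * sqrt(0.174737^2 + 0.136364^2) = 48.641

48.641


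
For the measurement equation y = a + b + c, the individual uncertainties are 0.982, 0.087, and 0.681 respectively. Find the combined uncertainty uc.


For a sum of independent quantities, uc = sqrt(u1^2 + u2^2 + u3^2).
uc = sqrt(0.982^2 + 0.087^2 + 0.681^2)
uc = sqrt(0.964324 + 0.007569 + 0.463761)
uc = 1.1982

1.1982


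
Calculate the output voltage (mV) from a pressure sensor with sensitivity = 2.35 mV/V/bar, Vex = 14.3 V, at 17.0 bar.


Output = sensitivity * Vex * P.
Vout = 2.35 * 14.3 * 17.0
Vout = 33.605 * 17.0
Vout = 571.29 mV

571.29 mV


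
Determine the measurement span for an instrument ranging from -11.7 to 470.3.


Span = upper range - lower range.
Span = 470.3 - (-11.7)
Span = 482.0

482.0


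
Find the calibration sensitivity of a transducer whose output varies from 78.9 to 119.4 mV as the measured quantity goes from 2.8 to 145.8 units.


Sensitivity = (y2 - y1) / (x2 - x1).
S = (119.4 - 78.9) / (145.8 - 2.8)
S = 40.5 / 143.0
S = 0.2832 mV/unit

0.2832 mV/unit


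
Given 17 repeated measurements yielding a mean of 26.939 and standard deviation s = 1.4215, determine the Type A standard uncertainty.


The standard uncertainty for Type A evaluation is u = s / sqrt(n).
u = 1.4215 / sqrt(17)
u = 1.4215 / 4.1231
u = 0.3448

0.3448


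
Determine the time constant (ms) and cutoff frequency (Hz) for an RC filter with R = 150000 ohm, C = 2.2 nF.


Time constant: tau = R * C.
tau = 150000 * 2.20e-09 = 0.00033 s
tau = 0.33 ms
Cutoff frequency: fc = 1 / (2*pi*R*C).
fc = 1 / (2*pi*0.00033) = 482.29 Hz

tau = 0.33 ms, fc = 482.29 Hz


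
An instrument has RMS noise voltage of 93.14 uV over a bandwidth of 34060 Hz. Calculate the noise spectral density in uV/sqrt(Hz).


Noise spectral density = Vrms / sqrt(BW).
NSD = 93.14 / sqrt(34060)
NSD = 93.14 / 184.5535
NSD = 0.5047 uV/sqrt(Hz)

0.5047 uV/sqrt(Hz)


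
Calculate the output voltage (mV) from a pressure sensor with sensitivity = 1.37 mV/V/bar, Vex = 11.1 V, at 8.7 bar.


Output = sensitivity * Vex * P.
Vout = 1.37 * 11.1 * 8.7
Vout = 15.207 * 8.7
Vout = 132.3 mV

132.3 mV


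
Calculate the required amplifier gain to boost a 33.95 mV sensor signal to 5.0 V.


Gain = Vout / Vin (converting to same units).
G = 5.0 V / 33.95 mV
G = 5000.0 mV / 33.95 mV
G = 147.28

147.28


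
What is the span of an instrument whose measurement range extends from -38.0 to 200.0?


Span = upper range - lower range.
Span = 200.0 - (-38.0)
Span = 238.0

238.0


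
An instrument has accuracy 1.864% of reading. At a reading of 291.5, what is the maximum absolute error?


Absolute error = (accuracy% / 100) * reading.
Error = (1.864 / 100) * 291.5
Error = 0.01864 * 291.5
Error = 5.4336

5.4336


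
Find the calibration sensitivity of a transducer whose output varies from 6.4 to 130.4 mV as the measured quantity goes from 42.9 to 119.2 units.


Sensitivity = (y2 - y1) / (x2 - x1).
S = (130.4 - 6.4) / (119.2 - 42.9)
S = 124.0 / 76.3
S = 1.6252 mV/unit

1.6252 mV/unit


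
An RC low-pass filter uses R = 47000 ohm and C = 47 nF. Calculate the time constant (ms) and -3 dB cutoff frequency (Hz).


Time constant: tau = R * C.
tau = 47000 * 4.70e-08 = 0.002209 s
tau = 2.209 ms
Cutoff frequency: fc = 1 / (2*pi*R*C).
fc = 1 / (2*pi*0.002209) = 72.05 Hz

tau = 2.209 ms, fc = 72.05 Hz


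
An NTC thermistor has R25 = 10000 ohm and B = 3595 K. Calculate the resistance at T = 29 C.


NTC thermistor equation: Rt = R25 * exp(B * (1/T - 1/T25)).
T in Kelvin: 302.15 K, T25 = 298.15 K
1/T - 1/T25 = 1/302.15 - 1/298.15 = -4.44e-05
B * (1/T - 1/T25) = 3595 * -4.44e-05 = -0.1596
Rt = 10000 * exp(-0.1596) = 8524.6 ohm

8524.6 ohm


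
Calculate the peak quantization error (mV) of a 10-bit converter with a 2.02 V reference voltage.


The maximum quantization error is +/- LSB/2.
LSB = Vref / 2^n = 2.02 / 1024 = 0.00197266 V
Max error = LSB / 2 = 0.00197266 / 2 = 0.00098633 V
Max error = 0.9863 mV

0.9863 mV


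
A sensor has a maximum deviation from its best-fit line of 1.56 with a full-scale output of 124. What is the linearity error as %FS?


Linearity error = (max deviation / full scale) * 100%.
Linearity = (1.56 / 124) * 100
Linearity = 1.258 %FS

1.258 %FS


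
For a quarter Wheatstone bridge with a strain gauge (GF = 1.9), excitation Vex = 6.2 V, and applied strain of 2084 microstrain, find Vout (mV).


Quarter bridge output: Vout = (GF * epsilon * Vex) / 4.
Vout = (1.9 * 2084e-6 * 6.2) / 4
Vout = 0.02454952 / 4 V
Vout = 0.00613738 V = 6.1374 mV

6.1374 mV


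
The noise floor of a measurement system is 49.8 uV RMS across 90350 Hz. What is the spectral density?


Noise spectral density = Vrms / sqrt(BW).
NSD = 49.8 / sqrt(90350)
NSD = 49.8 / 300.5828
NSD = 0.1657 uV/sqrt(Hz)

0.1657 uV/sqrt(Hz)


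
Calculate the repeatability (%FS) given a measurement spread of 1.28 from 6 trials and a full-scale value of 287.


Repeatability = (spread / full scale) * 100%.
R = (1.28 / 287) * 100
R = 0.446 %FS

0.446 %FS


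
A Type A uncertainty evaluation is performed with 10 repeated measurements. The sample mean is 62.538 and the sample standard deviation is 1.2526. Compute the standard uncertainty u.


The standard uncertainty for Type A evaluation is u = s / sqrt(n).
u = 1.2526 / sqrt(10)
u = 1.2526 / 3.1623
u = 0.3961

0.3961


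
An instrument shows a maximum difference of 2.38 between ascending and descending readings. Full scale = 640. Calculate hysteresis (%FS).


Hysteresis = (max difference / full scale) * 100%.
H = (2.38 / 640) * 100
H = 0.372 %FS

0.372 %FS


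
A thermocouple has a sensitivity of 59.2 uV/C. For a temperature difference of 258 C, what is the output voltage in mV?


The thermocouple output V = sensitivity * dT.
V = 59.2 uV/C * 258 C
V = 15273.6 uV
V = 15.274 mV

15.274 mV


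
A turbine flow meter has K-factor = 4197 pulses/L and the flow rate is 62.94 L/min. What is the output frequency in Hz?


Frequency = K * Q / 60 (converting L/min to L/s).
f = 4197 * 62.94 / 60
f = 264159.18 / 60
f = 4402.65 Hz

4402.65 Hz


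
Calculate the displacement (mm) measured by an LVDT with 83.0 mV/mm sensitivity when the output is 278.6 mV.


Displacement = Vout / sensitivity.
d = 278.6 / 83.0
d = 3.357 mm

3.357 mm


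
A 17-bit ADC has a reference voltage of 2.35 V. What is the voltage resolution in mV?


The resolution (LSB) of an ADC is Vref / 2^n.
LSB = 2.35 / 2^17
LSB = 2.35 / 131072
LSB = 1.793e-05 V = 0.01792908 mV

0.01792908 mV


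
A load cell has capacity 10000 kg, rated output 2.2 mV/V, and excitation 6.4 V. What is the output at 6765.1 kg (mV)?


Vout = rated_output * Vex * (load / capacity).
Vout = 2.2 * 6.4 * (6765.1 / 10000)
Vout = 2.2 * 6.4 * 0.67651
Vout = 9.525 mV

9.525 mV


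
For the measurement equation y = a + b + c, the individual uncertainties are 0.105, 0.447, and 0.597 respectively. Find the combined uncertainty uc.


For a sum of independent quantities, uc = sqrt(u1^2 + u2^2 + u3^2).
uc = sqrt(0.105^2 + 0.447^2 + 0.597^2)
uc = sqrt(0.011025 + 0.199809 + 0.356409)
uc = 0.7532

0.7532


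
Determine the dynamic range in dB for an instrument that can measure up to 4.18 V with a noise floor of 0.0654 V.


Dynamic range = 20 * log10(Vmax / Vnoise).
DR = 20 * log10(4.18 / 0.0654)
DR = 20 * log10(63.91)
DR = 36.11 dB

36.11 dB


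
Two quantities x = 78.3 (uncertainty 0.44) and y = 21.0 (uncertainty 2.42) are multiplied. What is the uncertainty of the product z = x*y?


For a product z = x*y, the relative uncertainty is:
uz/z = sqrt((ux/x)^2 + (uy/y)^2)
Relative uncertainties: ux/x = 0.44/78.3 = 0.005619
uy/y = 2.42/21.0 = 0.115238
z = 78.3 * 21.0 = 1644.3
uz = 1644.3 * sqrt(0.005619^2 + 0.115238^2) = 189.711

189.711


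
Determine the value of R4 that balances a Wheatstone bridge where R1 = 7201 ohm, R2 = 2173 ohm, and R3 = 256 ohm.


At balance: R1*R4 = R2*R3, so R4 = R2*R3/R1.
R4 = 2173 * 256 / 7201
R4 = 556288 / 7201
R4 = 77.25 ohm

77.25 ohm


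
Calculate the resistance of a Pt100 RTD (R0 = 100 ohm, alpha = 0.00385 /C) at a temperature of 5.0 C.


The RTD equation: Rt = R0 * (1 + alpha * T).
Rt = 100 * (1 + 0.00385 * 5.0)
Rt = 100 * (1 + 0.01925)
Rt = 100 * 1.01925
Rt = 101.925 ohm

101.925 ohm


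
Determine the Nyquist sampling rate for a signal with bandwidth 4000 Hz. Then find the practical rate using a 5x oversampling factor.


By Nyquist theorem, fs_min = 2 * fmax.
fs_min = 2 * 4000 = 8000 Hz
Practical rate = 5 * fs_min = 5 * 8000 = 40000 Hz

fs_min = 8000 Hz, fs_practical = 40000 Hz


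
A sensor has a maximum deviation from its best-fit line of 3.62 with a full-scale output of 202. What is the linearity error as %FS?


Linearity error = (max deviation / full scale) * 100%.
Linearity = (3.62 / 202) * 100
Linearity = 1.792 %FS

1.792 %FS


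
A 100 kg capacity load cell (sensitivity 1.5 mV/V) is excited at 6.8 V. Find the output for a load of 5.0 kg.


Vout = rated_output * Vex * (load / capacity).
Vout = 1.5 * 6.8 * (5.0 / 100)
Vout = 1.5 * 6.8 * 0.05
Vout = 0.51 mV

0.51 mV


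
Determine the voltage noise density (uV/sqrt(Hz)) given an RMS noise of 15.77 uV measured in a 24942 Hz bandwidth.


Noise spectral density = Vrms / sqrt(BW).
NSD = 15.77 / sqrt(24942)
NSD = 15.77 / 157.9304
NSD = 0.0999 uV/sqrt(Hz)

0.0999 uV/sqrt(Hz)


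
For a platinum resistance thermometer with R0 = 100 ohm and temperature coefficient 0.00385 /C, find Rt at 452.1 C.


The RTD equation: Rt = R0 * (1 + alpha * T).
Rt = 100 * (1 + 0.00385 * 452.1)
Rt = 100 * (1 + 1.740585)
Rt = 100 * 2.740585
Rt = 274.059 ohm

274.059 ohm


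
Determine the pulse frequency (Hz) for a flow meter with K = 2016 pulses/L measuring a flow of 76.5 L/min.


Frequency = K * Q / 60 (converting L/min to L/s).
f = 2016 * 76.5 / 60
f = 154224.0 / 60
f = 2570.4 Hz

2570.4 Hz


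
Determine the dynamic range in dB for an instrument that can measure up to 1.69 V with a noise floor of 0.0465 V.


Dynamic range = 20 * log10(Vmax / Vnoise).
DR = 20 * log10(1.69 / 0.0465)
DR = 20 * log10(36.34)
DR = 31.21 dB

31.21 dB


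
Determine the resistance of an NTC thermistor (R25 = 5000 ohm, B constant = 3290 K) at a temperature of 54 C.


NTC thermistor equation: Rt = R25 * exp(B * (1/T - 1/T25)).
T in Kelvin: 327.15 K, T25 = 298.15 K
1/T - 1/T25 = 1/327.15 - 1/298.15 = -0.00029731
B * (1/T - 1/T25) = 3290 * -0.00029731 = -0.9782
Rt = 5000 * exp(-0.9782) = 1880.0 ohm

1880.0 ohm


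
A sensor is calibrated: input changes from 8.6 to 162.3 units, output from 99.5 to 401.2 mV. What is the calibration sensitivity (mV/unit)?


Sensitivity = (y2 - y1) / (x2 - x1).
S = (401.2 - 99.5) / (162.3 - 8.6)
S = 301.7 / 153.7
S = 1.9629 mV/unit

1.9629 mV/unit


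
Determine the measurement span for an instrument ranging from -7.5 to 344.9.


Span = upper range - lower range.
Span = 344.9 - (-7.5)
Span = 352.4

352.4


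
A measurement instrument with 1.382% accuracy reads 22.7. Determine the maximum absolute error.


Absolute error = (accuracy% / 100) * reading.
Error = (1.382 / 100) * 22.7
Error = 0.01382 * 22.7
Error = 0.3137

0.3137


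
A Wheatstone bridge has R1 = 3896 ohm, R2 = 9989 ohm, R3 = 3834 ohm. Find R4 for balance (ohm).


At balance: R1*R4 = R2*R3, so R4 = R2*R3/R1.
R4 = 9989 * 3834 / 3896
R4 = 38297826 / 3896
R4 = 9830.04 ohm

9830.04 ohm


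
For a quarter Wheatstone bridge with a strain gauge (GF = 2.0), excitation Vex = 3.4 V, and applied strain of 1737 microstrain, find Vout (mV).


Quarter bridge output: Vout = (GF * epsilon * Vex) / 4.
Vout = (2.0 * 1737e-6 * 3.4) / 4
Vout = 0.0118116 / 4 V
Vout = 0.0029529 V = 2.9529 mV

2.9529 mV


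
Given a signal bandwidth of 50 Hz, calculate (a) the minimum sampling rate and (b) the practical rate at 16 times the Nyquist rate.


By Nyquist theorem, fs_min = 2 * fmax.
fs_min = 2 * 50 = 100 Hz
Practical rate = 16 * fs_min = 16 * 100 = 1600 Hz

fs_min = 100 Hz, fs_practical = 1600 Hz


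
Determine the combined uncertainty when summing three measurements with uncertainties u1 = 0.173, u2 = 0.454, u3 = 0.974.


For a sum of independent quantities, uc = sqrt(u1^2 + u2^2 + u3^2).
uc = sqrt(0.173^2 + 0.454^2 + 0.974^2)
uc = sqrt(0.029929 + 0.206116 + 0.948676)
uc = 1.0884

1.0884


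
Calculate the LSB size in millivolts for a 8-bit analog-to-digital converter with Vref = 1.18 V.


The resolution (LSB) of an ADC is Vref / 2^n.
LSB = 1.18 / 2^8
LSB = 1.18 / 256
LSB = 0.00460937 V = 4.609375 mV

4.609375 mV


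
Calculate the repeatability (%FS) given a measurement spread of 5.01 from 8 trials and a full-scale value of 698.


Repeatability = (spread / full scale) * 100%.
R = (5.01 / 698) * 100
R = 0.718 %FS

0.718 %FS


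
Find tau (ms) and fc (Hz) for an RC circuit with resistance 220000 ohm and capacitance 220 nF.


Time constant: tau = R * C.
tau = 220000 * 2.20e-07 = 0.0484 s
tau = 48.4 ms
Cutoff frequency: fc = 1 / (2*pi*R*C).
fc = 1 / (2*pi*0.0484) = 3.29 Hz

tau = 48.4 ms, fc = 3.29 Hz


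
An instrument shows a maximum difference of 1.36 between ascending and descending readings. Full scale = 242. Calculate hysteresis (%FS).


Hysteresis = (max difference / full scale) * 100%.
H = (1.36 / 242) * 100
H = 0.562 %FS

0.562 %FS


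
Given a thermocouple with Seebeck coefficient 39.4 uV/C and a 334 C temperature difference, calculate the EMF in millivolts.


The thermocouple output V = sensitivity * dT.
V = 39.4 uV/C * 334 C
V = 13159.6 uV
V = 13.16 mV

13.16 mV


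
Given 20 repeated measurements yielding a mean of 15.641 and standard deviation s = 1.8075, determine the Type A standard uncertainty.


The standard uncertainty for Type A evaluation is u = s / sqrt(n).
u = 1.8075 / sqrt(20)
u = 1.8075 / 4.4721
u = 0.4042

0.4042


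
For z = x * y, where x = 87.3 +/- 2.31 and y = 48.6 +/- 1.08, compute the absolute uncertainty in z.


For a product z = x*y, the relative uncertainty is:
uz/z = sqrt((ux/x)^2 + (uy/y)^2)
Relative uncertainties: ux/x = 2.31/87.3 = 0.02646
uy/y = 1.08/48.6 = 0.022222
z = 87.3 * 48.6 = 4242.8
uz = 4242.8 * sqrt(0.02646^2 + 0.022222^2) = 146.605

146.605


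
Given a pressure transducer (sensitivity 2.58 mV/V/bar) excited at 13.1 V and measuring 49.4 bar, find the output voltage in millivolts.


Output = sensitivity * Vex * P.
Vout = 2.58 * 13.1 * 49.4
Vout = 33.798 * 49.4
Vout = 1669.62 mV

1669.62 mV


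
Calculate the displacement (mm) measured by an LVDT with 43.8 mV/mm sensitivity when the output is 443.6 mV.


Displacement = Vout / sensitivity.
d = 443.6 / 43.8
d = 10.128 mm

10.128 mm


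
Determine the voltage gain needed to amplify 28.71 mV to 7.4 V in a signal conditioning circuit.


Gain = Vout / Vin (converting to same units).
G = 7.4 V / 28.71 mV
G = 7400.0 mV / 28.71 mV
G = 257.75

257.75


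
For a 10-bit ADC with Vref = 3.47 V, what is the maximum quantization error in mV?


The maximum quantization error is +/- LSB/2.
LSB = Vref / 2^n = 3.47 / 1024 = 0.00338867 V
Max error = LSB / 2 = 0.00338867 / 2 = 0.00169434 V
Max error = 1.6943 mV

1.6943 mV


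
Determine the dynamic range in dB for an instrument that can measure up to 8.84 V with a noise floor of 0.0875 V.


Dynamic range = 20 * log10(Vmax / Vnoise).
DR = 20 * log10(8.84 / 0.0875)
DR = 20 * log10(101.03)
DR = 40.09 dB

40.09 dB


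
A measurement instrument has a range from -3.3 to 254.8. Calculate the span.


Span = upper range - lower range.
Span = 254.8 - (-3.3)
Span = 258.1

258.1


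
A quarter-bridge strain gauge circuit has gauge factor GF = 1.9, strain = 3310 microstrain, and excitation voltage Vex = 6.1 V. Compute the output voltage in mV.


Quarter bridge output: Vout = (GF * epsilon * Vex) / 4.
Vout = (1.9 * 3310e-6 * 6.1) / 4
Vout = 0.0383629 / 4 V
Vout = 0.00959072 V = 9.5907 mV

9.5907 mV


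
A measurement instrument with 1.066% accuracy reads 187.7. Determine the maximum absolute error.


Absolute error = (accuracy% / 100) * reading.
Error = (1.066 / 100) * 187.7
Error = 0.01066 * 187.7
Error = 2.0009

2.0009


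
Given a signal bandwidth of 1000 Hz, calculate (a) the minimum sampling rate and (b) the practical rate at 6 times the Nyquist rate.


By Nyquist theorem, fs_min = 2 * fmax.
fs_min = 2 * 1000 = 2000 Hz
Practical rate = 6 * fs_min = 6 * 2000 = 12000 Hz

fs_min = 2000 Hz, fs_practical = 12000 Hz


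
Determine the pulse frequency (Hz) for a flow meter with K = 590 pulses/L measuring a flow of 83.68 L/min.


Frequency = K * Q / 60 (converting L/min to L/s).
f = 590 * 83.68 / 60
f = 49371.2 / 60
f = 822.85 Hz

822.85 Hz


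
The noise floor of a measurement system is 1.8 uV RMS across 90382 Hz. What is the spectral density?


Noise spectral density = Vrms / sqrt(BW).
NSD = 1.8 / sqrt(90382)
NSD = 1.8 / 300.636
NSD = 0.006 uV/sqrt(Hz)

0.006 uV/sqrt(Hz)


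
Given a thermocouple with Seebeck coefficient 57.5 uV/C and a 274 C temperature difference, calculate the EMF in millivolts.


The thermocouple output V = sensitivity * dT.
V = 57.5 uV/C * 274 C
V = 15755.0 uV
V = 15.755 mV

15.755 mV


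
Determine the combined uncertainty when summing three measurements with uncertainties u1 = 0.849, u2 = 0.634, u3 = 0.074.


For a sum of independent quantities, uc = sqrt(u1^2 + u2^2 + u3^2).
uc = sqrt(0.849^2 + 0.634^2 + 0.074^2)
uc = sqrt(0.720801 + 0.401956 + 0.005476)
uc = 1.0622

1.0622


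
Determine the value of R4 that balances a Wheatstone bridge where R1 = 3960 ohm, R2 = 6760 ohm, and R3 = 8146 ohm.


At balance: R1*R4 = R2*R3, so R4 = R2*R3/R1.
R4 = 6760 * 8146 / 3960
R4 = 55066960 / 3960
R4 = 13905.8 ohm

13905.8 ohm


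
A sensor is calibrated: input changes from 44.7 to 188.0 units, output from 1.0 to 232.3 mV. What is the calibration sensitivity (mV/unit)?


Sensitivity = (y2 - y1) / (x2 - x1).
S = (232.3 - 1.0) / (188.0 - 44.7)
S = 231.3 / 143.3
S = 1.6141 mV/unit

1.6141 mV/unit


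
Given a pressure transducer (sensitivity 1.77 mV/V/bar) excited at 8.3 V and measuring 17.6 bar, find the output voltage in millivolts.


Output = sensitivity * Vex * P.
Vout = 1.77 * 8.3 * 17.6
Vout = 14.691 * 17.6
Vout = 258.56 mV

258.56 mV


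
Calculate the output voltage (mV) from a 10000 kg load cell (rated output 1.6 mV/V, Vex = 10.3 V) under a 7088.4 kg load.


Vout = rated_output * Vex * (load / capacity).
Vout = 1.6 * 10.3 * (7088.4 / 10000)
Vout = 1.6 * 10.3 * 0.70884
Vout = 11.682 mV

11.682 mV


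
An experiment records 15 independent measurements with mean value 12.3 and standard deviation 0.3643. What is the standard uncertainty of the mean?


The standard uncertainty for Type A evaluation is u = s / sqrt(n).
u = 0.3643 / sqrt(15)
u = 0.3643 / 3.873
u = 0.0941

0.0941


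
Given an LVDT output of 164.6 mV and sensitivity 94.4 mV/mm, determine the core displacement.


Displacement = Vout / sensitivity.
d = 164.6 / 94.4
d = 1.744 mm

1.744 mm


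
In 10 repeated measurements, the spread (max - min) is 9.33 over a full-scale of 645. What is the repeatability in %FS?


Repeatability = (spread / full scale) * 100%.
R = (9.33 / 645) * 100
R = 1.447 %FS

1.447 %FS


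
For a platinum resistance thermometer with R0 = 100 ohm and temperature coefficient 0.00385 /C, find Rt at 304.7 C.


The RTD equation: Rt = R0 * (1 + alpha * T).
Rt = 100 * (1 + 0.00385 * 304.7)
Rt = 100 * (1 + 1.173095)
Rt = 100 * 2.173095
Rt = 217.31 ohm

217.31 ohm


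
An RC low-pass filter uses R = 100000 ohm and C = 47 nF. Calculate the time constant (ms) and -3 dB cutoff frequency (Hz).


Time constant: tau = R * C.
tau = 100000 * 4.70e-08 = 0.0047 s
tau = 4.7 ms
Cutoff frequency: fc = 1 / (2*pi*R*C).
fc = 1 / (2*pi*0.0047) = 33.86 Hz

tau = 4.7 ms, fc = 33.86 Hz


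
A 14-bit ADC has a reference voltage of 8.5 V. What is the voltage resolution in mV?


The resolution (LSB) of an ADC is Vref / 2^n.
LSB = 8.5 / 2^14
LSB = 8.5 / 16384
LSB = 0.0005188 V = 0.51879883 mV

0.51879883 mV


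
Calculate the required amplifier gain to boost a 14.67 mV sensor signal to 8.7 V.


Gain = Vout / Vin (converting to same units).
G = 8.7 V / 14.67 mV
G = 8700.0 mV / 14.67 mV
G = 593.05

593.05


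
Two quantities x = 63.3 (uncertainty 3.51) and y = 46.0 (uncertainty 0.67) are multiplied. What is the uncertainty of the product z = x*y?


For a product z = x*y, the relative uncertainty is:
uz/z = sqrt((ux/x)^2 + (uy/y)^2)
Relative uncertainties: ux/x = 3.51/63.3 = 0.05545
uy/y = 0.67/46.0 = 0.014565
z = 63.3 * 46.0 = 2911.8
uz = 2911.8 * sqrt(0.05545^2 + 0.014565^2) = 166.937

166.937


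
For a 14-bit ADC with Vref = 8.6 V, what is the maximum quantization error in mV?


The maximum quantization error is +/- LSB/2.
LSB = Vref / 2^n = 8.6 / 16384 = 0.0005249 V
Max error = LSB / 2 = 0.0005249 / 2 = 0.00026245 V
Max error = 0.2625 mV

0.2625 mV


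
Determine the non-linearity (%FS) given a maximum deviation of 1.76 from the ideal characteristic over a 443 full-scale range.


Linearity error = (max deviation / full scale) * 100%.
Linearity = (1.76 / 443) * 100
Linearity = 0.397 %FS

0.397 %FS


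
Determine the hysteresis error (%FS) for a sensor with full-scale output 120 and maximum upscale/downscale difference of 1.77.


Hysteresis = (max difference / full scale) * 100%.
H = (1.77 / 120) * 100
H = 1.475 %FS

1.475 %FS


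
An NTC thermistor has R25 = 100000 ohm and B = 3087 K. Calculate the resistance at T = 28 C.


NTC thermistor equation: Rt = R25 * exp(B * (1/T - 1/T25)).
T in Kelvin: 301.15 K, T25 = 298.15 K
1/T - 1/T25 = 1/301.15 - 1/298.15 = -3.341e-05
B * (1/T - 1/T25) = 3087 * -3.341e-05 = -0.1031
Rt = 100000 * exp(-0.1031) = 90199.8 ohm

90199.8 ohm


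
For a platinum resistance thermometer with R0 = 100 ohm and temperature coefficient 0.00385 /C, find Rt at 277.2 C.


The RTD equation: Rt = R0 * (1 + alpha * T).
Rt = 100 * (1 + 0.00385 * 277.2)
Rt = 100 * (1 + 1.06722)
Rt = 100 * 2.06722
Rt = 206.722 ohm

206.722 ohm


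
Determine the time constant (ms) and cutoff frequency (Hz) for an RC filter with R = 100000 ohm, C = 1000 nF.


Time constant: tau = R * C.
tau = 100000 * 1.00e-06 = 0.1 s
tau = 100.0 ms
Cutoff frequency: fc = 1 / (2*pi*R*C).
fc = 1 / (2*pi*0.1) = 1.59 Hz

tau = 100.0 ms, fc = 1.59 Hz


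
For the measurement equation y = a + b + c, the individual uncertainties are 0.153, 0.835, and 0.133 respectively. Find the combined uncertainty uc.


For a sum of independent quantities, uc = sqrt(u1^2 + u2^2 + u3^2).
uc = sqrt(0.153^2 + 0.835^2 + 0.133^2)
uc = sqrt(0.023409 + 0.697225 + 0.017689)
uc = 0.8593

0.8593


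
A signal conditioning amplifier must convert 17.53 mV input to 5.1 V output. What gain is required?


Gain = Vout / Vin (converting to same units).
G = 5.1 V / 17.53 mV
G = 5100.0 mV / 17.53 mV
G = 290.93

290.93


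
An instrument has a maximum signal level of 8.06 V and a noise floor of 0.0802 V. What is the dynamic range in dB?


Dynamic range = 20 * log10(Vmax / Vnoise).
DR = 20 * log10(8.06 / 0.0802)
DR = 20 * log10(100.5)
DR = 40.04 dB

40.04 dB


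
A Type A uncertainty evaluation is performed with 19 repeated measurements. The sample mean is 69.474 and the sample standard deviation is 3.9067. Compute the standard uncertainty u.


The standard uncertainty for Type A evaluation is u = s / sqrt(n).
u = 3.9067 / sqrt(19)
u = 3.9067 / 4.3589
u = 0.8963

0.8963


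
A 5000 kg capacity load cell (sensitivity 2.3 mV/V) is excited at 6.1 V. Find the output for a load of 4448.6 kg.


Vout = rated_output * Vex * (load / capacity).
Vout = 2.3 * 6.1 * (4448.6 / 5000)
Vout = 2.3 * 6.1 * 0.88972
Vout = 12.483 mV

12.483 mV


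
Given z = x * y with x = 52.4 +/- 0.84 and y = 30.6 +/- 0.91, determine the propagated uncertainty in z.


For a product z = x*y, the relative uncertainty is:
uz/z = sqrt((ux/x)^2 + (uy/y)^2)
Relative uncertainties: ux/x = 0.84/52.4 = 0.016031
uy/y = 0.91/30.6 = 0.029739
z = 52.4 * 30.6 = 1603.4
uz = 1603.4 * sqrt(0.016031^2 + 0.029739^2) = 54.171

54.171


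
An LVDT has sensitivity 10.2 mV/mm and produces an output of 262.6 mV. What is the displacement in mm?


Displacement = Vout / sensitivity.
d = 262.6 / 10.2
d = 25.745 mm

25.745 mm


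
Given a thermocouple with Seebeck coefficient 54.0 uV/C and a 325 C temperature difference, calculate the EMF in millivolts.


The thermocouple output V = sensitivity * dT.
V = 54.0 uV/C * 325 C
V = 17550.0 uV
V = 17.55 mV

17.55 mV


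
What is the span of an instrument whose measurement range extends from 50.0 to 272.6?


Span = upper range - lower range.
Span = 272.6 - (50.0)
Span = 222.6

222.6


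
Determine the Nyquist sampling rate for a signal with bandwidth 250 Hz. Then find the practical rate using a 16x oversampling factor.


By Nyquist theorem, fs_min = 2 * fmax.
fs_min = 2 * 250 = 500 Hz
Practical rate = 16 * fs_min = 16 * 500 = 8000 Hz

fs_min = 500 Hz, fs_practical = 8000 Hz


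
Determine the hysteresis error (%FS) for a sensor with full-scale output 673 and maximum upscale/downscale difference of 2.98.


Hysteresis = (max difference / full scale) * 100%.
H = (2.98 / 673) * 100
H = 0.443 %FS

0.443 %FS


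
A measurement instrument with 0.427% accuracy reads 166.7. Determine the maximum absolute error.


Absolute error = (accuracy% / 100) * reading.
Error = (0.427 / 100) * 166.7
Error = 0.00427 * 166.7
Error = 0.7118

0.7118


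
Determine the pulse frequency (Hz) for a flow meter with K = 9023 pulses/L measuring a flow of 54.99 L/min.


Frequency = K * Q / 60 (converting L/min to L/s).
f = 9023 * 54.99 / 60
f = 496174.77 / 60
f = 8269.58 Hz

8269.58 Hz


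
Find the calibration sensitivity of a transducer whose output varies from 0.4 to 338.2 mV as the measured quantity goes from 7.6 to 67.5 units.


Sensitivity = (y2 - y1) / (x2 - x1).
S = (338.2 - 0.4) / (67.5 - 7.6)
S = 337.8 / 59.9
S = 5.6394 mV/unit

5.6394 mV/unit


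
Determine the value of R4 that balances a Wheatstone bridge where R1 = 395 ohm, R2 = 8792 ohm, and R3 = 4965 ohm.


At balance: R1*R4 = R2*R3, so R4 = R2*R3/R1.
R4 = 8792 * 4965 / 395
R4 = 43652280 / 395
R4 = 110512.1 ohm

110512.1 ohm


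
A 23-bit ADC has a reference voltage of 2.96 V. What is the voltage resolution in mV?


The resolution (LSB) of an ADC is Vref / 2^n.
LSB = 2.96 / 2^23
LSB = 2.96 / 8388608
LSB = 3.5e-07 V = 0.00035286 mV

0.00035286 mV


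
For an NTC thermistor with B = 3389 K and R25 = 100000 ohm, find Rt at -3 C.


NTC thermistor equation: Rt = R25 * exp(B * (1/T - 1/T25)).
T in Kelvin: 270.15 K, T25 = 298.15 K
1/T - 1/T25 = 1/270.15 - 1/298.15 = 0.00034763
B * (1/T - 1/T25) = 3389 * 0.00034763 = 1.1781
Rt = 100000 * exp(1.1781) = 324826.4 ohm

324826.4 ohm


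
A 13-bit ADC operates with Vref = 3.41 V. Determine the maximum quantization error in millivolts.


The maximum quantization error is +/- LSB/2.
LSB = Vref / 2^n = 3.41 / 8192 = 0.00041626 V
Max error = LSB / 2 = 0.00041626 / 2 = 0.00020813 V
Max error = 0.2081 mV

0.2081 mV


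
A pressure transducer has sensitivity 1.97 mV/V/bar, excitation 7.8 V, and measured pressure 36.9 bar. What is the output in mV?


Output = sensitivity * Vex * P.
Vout = 1.97 * 7.8 * 36.9
Vout = 15.366 * 36.9
Vout = 567.01 mV

567.01 mV


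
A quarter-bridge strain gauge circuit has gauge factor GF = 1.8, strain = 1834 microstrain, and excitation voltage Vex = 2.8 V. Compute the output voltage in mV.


Quarter bridge output: Vout = (GF * epsilon * Vex) / 4.
Vout = (1.8 * 1834e-6 * 2.8) / 4
Vout = 0.00924336 / 4 V
Vout = 0.00231084 V = 2.3108 mV

2.3108 mV


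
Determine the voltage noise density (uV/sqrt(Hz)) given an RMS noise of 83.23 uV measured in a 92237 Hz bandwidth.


Noise spectral density = Vrms / sqrt(BW).
NSD = 83.23 / sqrt(92237)
NSD = 83.23 / 303.7054
NSD = 0.274 uV/sqrt(Hz)

0.274 uV/sqrt(Hz)


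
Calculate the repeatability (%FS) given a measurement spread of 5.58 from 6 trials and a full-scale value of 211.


Repeatability = (spread / full scale) * 100%.
R = (5.58 / 211) * 100
R = 2.645 %FS

2.645 %FS


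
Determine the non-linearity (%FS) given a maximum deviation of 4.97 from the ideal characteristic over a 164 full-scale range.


Linearity error = (max deviation / full scale) * 100%.
Linearity = (4.97 / 164) * 100
Linearity = 3.03 %FS

3.03 %FS


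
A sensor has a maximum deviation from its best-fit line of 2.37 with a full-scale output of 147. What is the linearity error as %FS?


Linearity error = (max deviation / full scale) * 100%.
Linearity = (2.37 / 147) * 100
Linearity = 1.612 %FS

1.612 %FS


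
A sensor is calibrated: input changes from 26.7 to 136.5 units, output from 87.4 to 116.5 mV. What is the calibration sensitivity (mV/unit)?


Sensitivity = (y2 - y1) / (x2 - x1).
S = (116.5 - 87.4) / (136.5 - 26.7)
S = 29.1 / 109.8
S = 0.265 mV/unit

0.265 mV/unit


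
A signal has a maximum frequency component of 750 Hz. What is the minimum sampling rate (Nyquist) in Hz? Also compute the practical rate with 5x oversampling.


By Nyquist theorem, fs_min = 2 * fmax.
fs_min = 2 * 750 = 1500 Hz
Practical rate = 5 * fs_min = 5 * 1500 = 7500 Hz

fs_min = 1500 Hz, fs_practical = 7500 Hz


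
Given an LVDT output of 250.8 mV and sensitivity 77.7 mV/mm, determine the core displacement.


Displacement = Vout / sensitivity.
d = 250.8 / 77.7
d = 3.228 mm

3.228 mm


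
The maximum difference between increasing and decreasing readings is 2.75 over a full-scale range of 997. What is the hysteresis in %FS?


Hysteresis = (max difference / full scale) * 100%.
H = (2.75 / 997) * 100
H = 0.276 %FS

0.276 %FS
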